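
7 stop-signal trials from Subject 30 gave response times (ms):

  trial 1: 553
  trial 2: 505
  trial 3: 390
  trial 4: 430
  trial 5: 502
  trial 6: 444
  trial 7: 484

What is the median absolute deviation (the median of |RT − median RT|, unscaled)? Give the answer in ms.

Sorted: 390, 430, 444, 484, 502, 505, 553 → median = 484
|x − 484|: 69, 21, 94, 54, 18, 40, 0
Sorted deviations: 0, 18, 21, 40, 54, 69, 94 → MAD = 40

40 ms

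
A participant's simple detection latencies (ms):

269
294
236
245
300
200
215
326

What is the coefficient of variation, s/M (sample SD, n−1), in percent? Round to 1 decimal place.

n = 8, Σ = 2085, M = 260.6250
Σ(x−M)² = 13615.875; s = √(13615.875/7) = 44.1036
CV = 44.1036 / 260.6250 = 0.16922 = 16.922%

16.9%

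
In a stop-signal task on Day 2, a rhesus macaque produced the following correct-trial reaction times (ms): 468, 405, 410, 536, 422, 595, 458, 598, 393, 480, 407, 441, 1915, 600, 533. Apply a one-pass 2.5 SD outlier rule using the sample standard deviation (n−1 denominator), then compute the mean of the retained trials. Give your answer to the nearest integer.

n = 15, ΣRT = 8661, M = 577.400
Σ(x−M)² = 1993353.60; s = √(1993353.60/14) = 377.336
Cutoffs: 577.400 ± 2.5·377.336 → [-365.9, 1520.7]
Outside: 1915 → excluded.
Retained (n=14): Σ = 6746, mean = 6746/14 = 481.857

482 ms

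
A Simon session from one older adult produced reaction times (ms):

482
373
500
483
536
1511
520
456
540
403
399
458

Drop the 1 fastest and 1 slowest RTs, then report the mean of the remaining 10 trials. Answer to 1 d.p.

477.7 ms

Sorted: 373, 399, 403, 456, 458, 482, 483, 500, 520, 536, 540, 1511
Drop lowest 1 (373) and highest 1 (1511)
Remaining (n=10): Σ = 4777, mean = 4777/10 = 477.700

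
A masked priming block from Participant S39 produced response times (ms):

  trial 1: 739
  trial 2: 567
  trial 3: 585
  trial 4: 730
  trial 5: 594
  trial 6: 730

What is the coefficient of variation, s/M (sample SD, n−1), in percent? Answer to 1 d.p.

12.7%

n = 6, Σ = 3945, M = 657.5000
Σ(x−M)² = 34633.500; s = √(34633.500/5) = 83.2268
CV = 83.2268 / 657.5000 = 0.12658 = 12.658%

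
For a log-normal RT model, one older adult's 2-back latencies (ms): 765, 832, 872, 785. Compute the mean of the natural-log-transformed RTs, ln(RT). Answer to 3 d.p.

ln(RT): 6.6399, 6.7238, 6.7708, 6.6657
Σ ln(RT) = 26.8002
Mean = 26.8002/4 = 6.70005

6.700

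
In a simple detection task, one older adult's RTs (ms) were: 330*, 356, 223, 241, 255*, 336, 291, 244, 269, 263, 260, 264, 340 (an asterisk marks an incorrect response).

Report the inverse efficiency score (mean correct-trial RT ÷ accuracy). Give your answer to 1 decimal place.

331.7 ms

Correct trials (n=11): 356, 223, 241, 336, 291, 244, 269, 263, 260, 264, 340
Mean correct RT = 3087/11 = 280.6364 ms
Proportion correct = 11/13
IES = 280.6364 / (11/13) = 331.661 ms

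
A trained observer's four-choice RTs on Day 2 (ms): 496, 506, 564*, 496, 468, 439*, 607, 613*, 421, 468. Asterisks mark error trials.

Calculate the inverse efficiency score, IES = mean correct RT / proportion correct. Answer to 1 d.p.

Correct trials (n=7): 496, 506, 496, 468, 607, 421, 468
Mean correct RT = 3462/7 = 494.5714 ms
Proportion correct = 7/10
IES = 494.5714 / (7/10) = 706.531 ms

706.5 ms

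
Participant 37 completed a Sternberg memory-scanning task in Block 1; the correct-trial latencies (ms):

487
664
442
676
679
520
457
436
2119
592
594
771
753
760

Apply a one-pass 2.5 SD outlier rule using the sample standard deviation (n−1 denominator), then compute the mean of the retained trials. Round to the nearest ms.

n = 14, ΣRT = 9950, M = 710.714
Σ(x−M)² = 2321694.86; s = √(2321694.86/13) = 422.601
Cutoffs: 710.714 ± 2.5·422.601 → [-345.8, 1767.2]
Outside: 2119 → excluded.
Retained (n=13): Σ = 7831, mean = 7831/13 = 602.385

602 ms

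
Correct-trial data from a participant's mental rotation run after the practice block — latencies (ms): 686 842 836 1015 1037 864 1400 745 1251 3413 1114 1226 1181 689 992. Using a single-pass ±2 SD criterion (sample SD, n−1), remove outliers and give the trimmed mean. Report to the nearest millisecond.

n = 15, ΣRT = 17291, M = 1152.733
Σ(x−M)² = 6124846.93; s = √(6124846.93/14) = 661.430
Cutoffs: 1152.733 ± 2·661.430 → [-170.1, 2475.6]
Outside: 3413 → excluded.
Retained (n=14): Σ = 13878, mean = 13878/14 = 991.286

991 ms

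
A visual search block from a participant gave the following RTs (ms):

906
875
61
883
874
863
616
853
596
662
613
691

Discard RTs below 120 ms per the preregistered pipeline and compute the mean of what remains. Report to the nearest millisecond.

Excluded: 61
Retained (n=11): Σ = 8432
Mean = 8432/11 = 766.5455

767 ms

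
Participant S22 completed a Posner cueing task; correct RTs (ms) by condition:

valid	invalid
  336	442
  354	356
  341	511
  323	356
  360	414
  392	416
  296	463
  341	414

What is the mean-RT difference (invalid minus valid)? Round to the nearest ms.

M(valid) = 2743/8 = 342.875
M(invalid) = 3372/8 = 421.500
Difference = 421.500 − 342.875 = 78.625 ms

79 ms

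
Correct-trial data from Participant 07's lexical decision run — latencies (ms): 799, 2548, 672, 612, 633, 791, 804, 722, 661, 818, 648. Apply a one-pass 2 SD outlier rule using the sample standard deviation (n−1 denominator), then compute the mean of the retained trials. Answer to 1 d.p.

n = 11, ΣRT = 9708, M = 882.545
Σ(x−M)² = 3109100.73; s = √(3109100.73/10) = 557.593
Cutoffs: 882.545 ± 2·557.593 → [-232.6, 1997.7]
Outside: 2548 → excluded.
Retained (n=10): Σ = 7160, mean = 7160/10 = 716.000

716.0 ms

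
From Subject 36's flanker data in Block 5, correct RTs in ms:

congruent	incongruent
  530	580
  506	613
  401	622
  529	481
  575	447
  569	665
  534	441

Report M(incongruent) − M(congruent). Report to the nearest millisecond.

29 ms

M(congruent) = 3644/7 = 520.571
M(incongruent) = 3849/7 = 549.857
Difference = 549.857 − 520.571 = 29.286 ms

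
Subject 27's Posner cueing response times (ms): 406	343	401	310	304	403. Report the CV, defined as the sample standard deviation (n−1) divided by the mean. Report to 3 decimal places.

n = 6, Σ = 2167, M = 361.1667
Σ(x−M)² = 11562.833; s = √(11562.833/5) = 48.0892
CV = 48.0892 / 361.1667 = 0.13315

0.133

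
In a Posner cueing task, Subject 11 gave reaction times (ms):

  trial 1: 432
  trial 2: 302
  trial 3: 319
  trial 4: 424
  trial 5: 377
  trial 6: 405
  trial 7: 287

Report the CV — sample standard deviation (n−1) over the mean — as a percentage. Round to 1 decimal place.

n = 7, Σ = 2546, M = 363.7143
Σ(x−M)² = 21871.429; s = √(21871.429/6) = 60.3758
CV = 60.3758 / 363.7143 = 0.16600 = 16.600%

16.6%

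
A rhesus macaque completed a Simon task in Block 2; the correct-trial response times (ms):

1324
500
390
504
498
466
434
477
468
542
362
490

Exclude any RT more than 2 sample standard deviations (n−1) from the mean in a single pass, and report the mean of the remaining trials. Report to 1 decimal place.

n = 12, ΣRT = 6455, M = 537.917
Σ(x−M)² = 701816.92; s = √(701816.92/11) = 252.590
Cutoffs: 537.917 ± 2·252.590 → [32.7, 1043.1]
Outside: 1324 → excluded.
Retained (n=11): Σ = 5131, mean = 5131/11 = 466.455

466.5 ms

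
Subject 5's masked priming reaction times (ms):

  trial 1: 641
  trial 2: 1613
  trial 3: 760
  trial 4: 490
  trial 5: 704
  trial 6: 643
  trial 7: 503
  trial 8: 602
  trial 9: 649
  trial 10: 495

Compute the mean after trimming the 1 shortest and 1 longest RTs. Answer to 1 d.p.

Sorted: 490, 495, 503, 602, 641, 643, 649, 704, 760, 1613
Drop lowest 1 (490) and highest 1 (1613)
Remaining (n=8): Σ = 4997, mean = 4997/8 = 624.625

624.6 ms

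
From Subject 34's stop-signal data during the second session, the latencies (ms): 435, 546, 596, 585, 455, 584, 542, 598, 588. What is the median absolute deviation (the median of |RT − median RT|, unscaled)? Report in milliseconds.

14 ms

Sorted: 435, 455, 542, 546, 584, 585, 588, 596, 598 → median = 584
|x − 584|: 149, 38, 12, 1, 129, 0, 42, 14, 4
Sorted deviations: 0, 1, 4, 12, 14, 38, 42, 129, 149 → MAD = 14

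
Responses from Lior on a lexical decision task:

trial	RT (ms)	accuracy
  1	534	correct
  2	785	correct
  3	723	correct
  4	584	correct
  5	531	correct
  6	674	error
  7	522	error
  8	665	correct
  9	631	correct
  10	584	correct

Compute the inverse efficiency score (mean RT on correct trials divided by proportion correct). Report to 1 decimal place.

Correct trials (n=8): 534, 785, 723, 584, 531, 665, 631, 584
Mean correct RT = 5037/8 = 629.6250 ms
Proportion correct = 8/10
IES = 629.6250 / (8/10) = 787.031 ms

787.0 ms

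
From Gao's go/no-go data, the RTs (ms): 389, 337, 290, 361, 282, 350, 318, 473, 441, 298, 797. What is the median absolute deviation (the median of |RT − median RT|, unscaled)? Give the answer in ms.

52 ms

Sorted: 282, 290, 298, 318, 337, 350, 361, 389, 441, 473, 797 → median = 350
|x − 350|: 39, 13, 60, 11, 68, 0, 32, 123, 91, 52, 447
Sorted deviations: 0, 11, 13, 32, 39, 52, 60, 68, 91, 123, 447 → MAD = 52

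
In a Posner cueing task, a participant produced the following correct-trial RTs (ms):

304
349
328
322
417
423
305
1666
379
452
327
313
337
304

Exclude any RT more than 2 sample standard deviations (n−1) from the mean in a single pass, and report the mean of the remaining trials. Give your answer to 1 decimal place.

n = 14, ΣRT = 6226, M = 444.714
Σ(x−M)² = 1636920.86; s = √(1636920.86/13) = 354.848
Cutoffs: 444.714 ± 2·354.848 → [-265.0, 1154.4]
Outside: 1666 → excluded.
Retained (n=13): Σ = 4560, mean = 4560/13 = 350.769

350.8 ms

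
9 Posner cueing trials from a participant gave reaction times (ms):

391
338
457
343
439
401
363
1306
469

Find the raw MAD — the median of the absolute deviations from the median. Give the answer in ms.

56 ms

Sorted: 338, 343, 363, 391, 401, 439, 457, 469, 1306 → median = 401
|x − 401|: 10, 63, 56, 58, 38, 0, 38, 905, 68
Sorted deviations: 0, 10, 38, 38, 56, 58, 63, 68, 905 → MAD = 56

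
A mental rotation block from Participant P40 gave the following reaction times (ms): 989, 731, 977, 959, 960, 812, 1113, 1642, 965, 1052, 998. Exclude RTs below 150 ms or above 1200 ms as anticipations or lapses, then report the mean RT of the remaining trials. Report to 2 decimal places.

955.60 ms

Excluded: 1642
Retained (n=10): Σ = 9556
Mean = 9556/10 = 955.6000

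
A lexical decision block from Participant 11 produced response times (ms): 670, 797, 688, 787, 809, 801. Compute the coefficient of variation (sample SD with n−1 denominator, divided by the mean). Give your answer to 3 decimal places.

n = 6, Σ = 4552, M = 758.6667
Σ(x−M)² = 19453.333; s = √(19453.333/5) = 62.3752
CV = 62.3752 / 758.6667 = 0.08222

0.082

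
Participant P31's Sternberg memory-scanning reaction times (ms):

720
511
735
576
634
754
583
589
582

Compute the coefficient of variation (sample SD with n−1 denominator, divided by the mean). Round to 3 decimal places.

n = 9, Σ = 5684, M = 631.5556
Σ(x−M)² = 57766.222; s = √(57766.222/8) = 84.9752
CV = 84.9752 / 631.5556 = 0.13455

0.135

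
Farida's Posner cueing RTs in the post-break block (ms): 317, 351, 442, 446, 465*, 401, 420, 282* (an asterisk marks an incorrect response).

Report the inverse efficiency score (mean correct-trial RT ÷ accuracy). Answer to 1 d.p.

528.2 ms

Correct trials (n=6): 317, 351, 442, 446, 401, 420
Mean correct RT = 2377/6 = 396.1667 ms
Proportion correct = 6/8
IES = 396.1667 / (6/8) = 528.222 ms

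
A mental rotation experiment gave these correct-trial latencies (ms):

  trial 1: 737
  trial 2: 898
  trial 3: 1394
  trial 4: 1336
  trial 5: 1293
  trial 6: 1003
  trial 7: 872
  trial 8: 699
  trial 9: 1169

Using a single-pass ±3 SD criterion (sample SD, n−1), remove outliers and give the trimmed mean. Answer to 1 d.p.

1044.6 ms

n = 9, ΣRT = 9401, M = 1044.556
Σ(x−M)² = 551242.22; s = √(551242.22/8) = 262.498
Cutoffs: 1044.556 ± 3·262.498 → [257.1, 1832.0]
No RTs fall outside the cutoffs; all 9 retained. Mean = 9401/9 = 1044.556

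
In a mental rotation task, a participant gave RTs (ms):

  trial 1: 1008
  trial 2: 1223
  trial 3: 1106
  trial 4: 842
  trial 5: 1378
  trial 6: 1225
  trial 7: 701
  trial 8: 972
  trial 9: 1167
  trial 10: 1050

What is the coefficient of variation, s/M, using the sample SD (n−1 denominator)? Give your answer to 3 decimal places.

n = 10, Σ = 10672, M = 1067.2000
Σ(x−M)² = 354917.600; s = √(354917.600/9) = 198.5832
CV = 198.5832 / 1067.2000 = 0.18608

0.186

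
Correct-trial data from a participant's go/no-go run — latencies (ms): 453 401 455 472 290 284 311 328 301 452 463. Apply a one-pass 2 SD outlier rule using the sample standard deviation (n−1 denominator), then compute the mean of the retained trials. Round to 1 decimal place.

n = 11, ΣRT = 4210, M = 382.727
Σ(x−M)² = 62872.18; s = √(62872.18/10) = 79.292
Cutoffs: 382.727 ± 2·79.292 → [224.1, 541.3]
No RTs fall outside the cutoffs; all 11 retained. Mean = 4210/11 = 382.727

382.7 ms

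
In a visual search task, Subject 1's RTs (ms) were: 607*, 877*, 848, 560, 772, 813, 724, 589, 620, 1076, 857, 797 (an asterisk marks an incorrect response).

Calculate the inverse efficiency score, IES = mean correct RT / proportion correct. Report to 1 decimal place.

918.7 ms

Correct trials (n=10): 848, 560, 772, 813, 724, 589, 620, 1076, 857, 797
Mean correct RT = 7656/10 = 765.6000 ms
Proportion correct = 10/12
IES = 765.6000 / (10/12) = 918.720 ms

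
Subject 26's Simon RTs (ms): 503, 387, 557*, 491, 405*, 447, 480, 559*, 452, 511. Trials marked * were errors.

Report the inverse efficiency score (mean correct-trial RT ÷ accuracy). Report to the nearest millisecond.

Correct trials (n=7): 503, 387, 491, 447, 480, 452, 511
Mean correct RT = 3271/7 = 467.2857 ms
Proportion correct = 7/10
IES = 467.2857 / (7/10) = 667.551 ms

668 ms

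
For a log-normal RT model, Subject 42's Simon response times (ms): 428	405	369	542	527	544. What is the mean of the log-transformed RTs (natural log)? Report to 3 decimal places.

ln(RT): 6.0591, 6.0039, 5.9108, 6.2953, 6.2672, 6.2989
Σ ln(RT) = 36.8352
Mean = 36.8352/6 = 6.13920

6.139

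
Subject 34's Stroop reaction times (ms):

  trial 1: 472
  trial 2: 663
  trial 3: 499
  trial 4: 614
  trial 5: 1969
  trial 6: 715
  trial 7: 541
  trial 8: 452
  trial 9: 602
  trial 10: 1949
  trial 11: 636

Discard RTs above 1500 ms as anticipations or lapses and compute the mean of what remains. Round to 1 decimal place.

577.1 ms

Excluded: 1949, 1969
Retained (n=9): Σ = 5194
Mean = 5194/9 = 577.1111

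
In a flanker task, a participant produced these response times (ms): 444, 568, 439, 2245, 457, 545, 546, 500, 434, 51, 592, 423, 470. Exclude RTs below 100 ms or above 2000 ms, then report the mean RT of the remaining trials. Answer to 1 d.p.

492.5 ms

Excluded: 51, 2245
Retained (n=11): Σ = 5418
Mean = 5418/11 = 492.5455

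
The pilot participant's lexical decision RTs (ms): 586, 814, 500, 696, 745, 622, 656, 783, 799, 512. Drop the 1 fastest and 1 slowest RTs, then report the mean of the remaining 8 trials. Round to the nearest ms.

675 ms

Sorted: 500, 512, 586, 622, 656, 696, 745, 783, 799, 814
Drop lowest 1 (500) and highest 1 (814)
Remaining (n=8): Σ = 5399, mean = 5399/8 = 674.875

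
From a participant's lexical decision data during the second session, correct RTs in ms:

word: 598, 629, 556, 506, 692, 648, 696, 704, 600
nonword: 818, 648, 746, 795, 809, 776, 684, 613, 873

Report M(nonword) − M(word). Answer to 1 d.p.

125.9 ms

M(word) = 5629/9 = 625.444
M(nonword) = 6762/9 = 751.333
Difference = 751.333 − 625.444 = 125.889 ms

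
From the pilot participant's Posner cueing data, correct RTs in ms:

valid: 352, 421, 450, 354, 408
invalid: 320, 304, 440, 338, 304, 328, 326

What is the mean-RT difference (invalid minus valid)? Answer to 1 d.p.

M(valid) = 1985/5 = 397.000
M(invalid) = 2360/7 = 337.143
Difference = 337.143 − 397.000 = -59.857 ms

-59.9 ms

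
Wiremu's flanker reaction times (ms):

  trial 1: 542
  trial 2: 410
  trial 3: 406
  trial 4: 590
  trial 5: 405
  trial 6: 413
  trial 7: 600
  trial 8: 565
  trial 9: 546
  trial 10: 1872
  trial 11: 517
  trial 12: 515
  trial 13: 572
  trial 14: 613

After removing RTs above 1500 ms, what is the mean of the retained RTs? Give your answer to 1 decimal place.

514.9 ms

Excluded: 1872
Retained (n=13): Σ = 6694
Mean = 6694/13 = 514.9231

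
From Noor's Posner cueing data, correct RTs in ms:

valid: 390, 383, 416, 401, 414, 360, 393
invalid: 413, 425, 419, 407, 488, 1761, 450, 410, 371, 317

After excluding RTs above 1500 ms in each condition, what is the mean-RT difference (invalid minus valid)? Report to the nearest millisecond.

invalid: exclude 1761
M(valid) = 2757/7 = 393.857
M(invalid) = 3700/9 = 411.111
Difference = 411.111 − 393.857 = 17.254 ms

17 ms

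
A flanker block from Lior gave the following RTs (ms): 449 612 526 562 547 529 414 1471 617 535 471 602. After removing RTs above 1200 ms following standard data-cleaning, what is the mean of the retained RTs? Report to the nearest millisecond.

Excluded: 1471
Retained (n=11): Σ = 5864
Mean = 5864/11 = 533.0909

533 ms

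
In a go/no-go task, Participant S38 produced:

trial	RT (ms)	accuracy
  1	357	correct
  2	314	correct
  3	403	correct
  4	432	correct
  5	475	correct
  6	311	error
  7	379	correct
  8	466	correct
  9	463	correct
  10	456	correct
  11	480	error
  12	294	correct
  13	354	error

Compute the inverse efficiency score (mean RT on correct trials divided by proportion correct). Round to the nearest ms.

Correct trials (n=10): 357, 314, 403, 432, 475, 379, 466, 463, 456, 294
Mean correct RT = 4039/10 = 403.9000 ms
Proportion correct = 10/13
IES = 403.9000 / (10/13) = 525.070 ms

525 ms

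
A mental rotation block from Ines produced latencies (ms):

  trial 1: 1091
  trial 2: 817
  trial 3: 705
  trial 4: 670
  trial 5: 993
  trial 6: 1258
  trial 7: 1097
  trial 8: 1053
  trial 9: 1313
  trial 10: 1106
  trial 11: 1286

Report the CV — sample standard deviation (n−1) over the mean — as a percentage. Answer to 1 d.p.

21.5%

n = 11, Σ = 11389, M = 1035.3636
Σ(x−M)² = 493770.545; s = √(493770.545/10) = 222.2095
CV = 222.2095 / 1035.3636 = 0.21462 = 21.462%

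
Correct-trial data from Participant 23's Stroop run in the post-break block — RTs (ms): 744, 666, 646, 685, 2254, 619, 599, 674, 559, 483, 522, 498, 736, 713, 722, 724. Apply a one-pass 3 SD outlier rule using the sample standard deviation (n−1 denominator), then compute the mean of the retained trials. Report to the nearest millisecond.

639 ms

n = 16, ΣRT = 11844, M = 740.250
Σ(x−M)² = 2554649.00; s = √(2554649.00/15) = 412.686
Cutoffs: 740.250 ± 3·412.686 → [-497.8, 1978.3]
Outside: 2254 → excluded.
Retained (n=15): Σ = 9590, mean = 9590/15 = 639.333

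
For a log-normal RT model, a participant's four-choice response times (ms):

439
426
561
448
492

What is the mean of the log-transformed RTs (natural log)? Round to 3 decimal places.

ln(RT): 6.0845, 6.0544, 6.3297, 6.1048, 6.1985
Σ ln(RT) = 30.7719
Mean = 30.7719/5 = 6.15439

6.154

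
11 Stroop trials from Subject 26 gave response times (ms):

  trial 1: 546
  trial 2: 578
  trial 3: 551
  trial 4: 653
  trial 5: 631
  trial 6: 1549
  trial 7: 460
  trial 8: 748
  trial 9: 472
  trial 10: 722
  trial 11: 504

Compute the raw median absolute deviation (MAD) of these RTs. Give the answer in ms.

Sorted: 460, 472, 504, 546, 551, 578, 631, 653, 722, 748, 1549 → median = 578
|x − 578|: 32, 0, 27, 75, 53, 971, 118, 170, 106, 144, 74
Sorted deviations: 0, 27, 32, 53, 74, 75, 106, 118, 144, 170, 971 → MAD = 75

75 ms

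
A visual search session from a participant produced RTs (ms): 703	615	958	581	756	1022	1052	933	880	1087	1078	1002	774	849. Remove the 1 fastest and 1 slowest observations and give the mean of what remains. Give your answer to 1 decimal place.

Sorted: 581, 615, 703, 756, 774, 849, 880, 933, 958, 1002, 1022, 1052, 1078, 1087
Drop lowest 1 (581) and highest 1 (1087)
Remaining (n=12): Σ = 10622, mean = 10622/12 = 885.167

885.2 ms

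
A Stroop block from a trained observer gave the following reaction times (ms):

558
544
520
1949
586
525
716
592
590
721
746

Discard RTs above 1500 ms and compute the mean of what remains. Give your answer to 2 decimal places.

Excluded: 1949
Retained (n=10): Σ = 6098
Mean = 6098/10 = 609.8000

609.80 ms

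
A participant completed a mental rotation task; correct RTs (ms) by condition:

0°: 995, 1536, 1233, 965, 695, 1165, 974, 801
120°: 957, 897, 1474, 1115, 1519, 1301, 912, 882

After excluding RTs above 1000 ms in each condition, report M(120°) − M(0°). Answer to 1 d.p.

0°: exclude 1536, 1233, 1165
120°: exclude 1474, 1115, 1519, 1301
M(0°) = 4430/5 = 886.000
M(120°) = 3648/4 = 912.000
Difference = 912.000 − 886.000 = 26.000 ms

26.0 ms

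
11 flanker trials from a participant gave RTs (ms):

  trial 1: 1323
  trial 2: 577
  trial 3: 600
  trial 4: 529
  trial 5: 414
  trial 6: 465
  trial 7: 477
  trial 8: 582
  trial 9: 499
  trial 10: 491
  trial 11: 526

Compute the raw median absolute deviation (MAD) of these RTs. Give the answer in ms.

Sorted: 414, 465, 477, 491, 499, 526, 529, 577, 582, 600, 1323 → median = 526
|x − 526|: 797, 51, 74, 3, 112, 61, 49, 56, 27, 35, 0
Sorted deviations: 0, 3, 27, 35, 49, 51, 56, 61, 74, 112, 797 → MAD = 51

51 ms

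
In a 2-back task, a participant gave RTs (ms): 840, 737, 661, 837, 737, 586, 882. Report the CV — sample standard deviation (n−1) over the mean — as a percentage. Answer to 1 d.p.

n = 7, Σ = 5280, M = 754.2857
Σ(x−M)² = 68119.429; s = √(68119.429/6) = 106.5516
CV = 106.5516 / 754.2857 = 0.14126 = 14.126%

14.1%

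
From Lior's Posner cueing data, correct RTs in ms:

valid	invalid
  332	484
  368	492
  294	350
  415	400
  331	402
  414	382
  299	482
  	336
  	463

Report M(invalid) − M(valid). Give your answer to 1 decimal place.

70.8 ms

M(valid) = 2453/7 = 350.429
M(invalid) = 3791/9 = 421.222
Difference = 421.222 − 350.429 = 70.794 ms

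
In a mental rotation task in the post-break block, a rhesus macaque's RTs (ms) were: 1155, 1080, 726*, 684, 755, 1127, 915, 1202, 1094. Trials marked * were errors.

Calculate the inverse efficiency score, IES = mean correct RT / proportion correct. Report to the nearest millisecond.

Correct trials (n=8): 1155, 1080, 684, 755, 1127, 915, 1202, 1094
Mean correct RT = 8012/8 = 1001.5000 ms
Proportion correct = 8/9
IES = 1001.5000 / (8/9) = 1126.688 ms

1127 ms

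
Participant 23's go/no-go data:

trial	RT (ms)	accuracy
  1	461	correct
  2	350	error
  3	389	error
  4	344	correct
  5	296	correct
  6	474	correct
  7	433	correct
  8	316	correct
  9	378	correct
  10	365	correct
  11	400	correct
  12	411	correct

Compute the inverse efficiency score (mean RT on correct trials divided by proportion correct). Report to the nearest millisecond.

465 ms

Correct trials (n=10): 461, 344, 296, 474, 433, 316, 378, 365, 400, 411
Mean correct RT = 3878/10 = 387.8000 ms
Proportion correct = 10/12
IES = 387.8000 / (10/12) = 465.360 ms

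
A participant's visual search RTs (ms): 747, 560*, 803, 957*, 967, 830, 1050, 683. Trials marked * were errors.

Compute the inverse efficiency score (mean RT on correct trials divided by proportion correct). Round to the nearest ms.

1129 ms

Correct trials (n=6): 747, 803, 967, 830, 1050, 683
Mean correct RT = 5080/6 = 846.6667 ms
Proportion correct = 6/8
IES = 846.6667 / (6/8) = 1128.889 ms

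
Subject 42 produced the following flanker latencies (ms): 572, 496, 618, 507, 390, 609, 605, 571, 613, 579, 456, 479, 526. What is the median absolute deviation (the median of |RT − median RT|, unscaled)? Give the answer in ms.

45 ms

Sorted: 390, 456, 479, 496, 507, 526, 571, 572, 579, 605, 609, 613, 618 → median = 571
|x − 571|: 1, 75, 47, 64, 181, 38, 34, 0, 42, 8, 115, 92, 45
Sorted deviations: 0, 1, 8, 34, 38, 42, 45, 47, 64, 75, 92, 115, 181 → MAD = 45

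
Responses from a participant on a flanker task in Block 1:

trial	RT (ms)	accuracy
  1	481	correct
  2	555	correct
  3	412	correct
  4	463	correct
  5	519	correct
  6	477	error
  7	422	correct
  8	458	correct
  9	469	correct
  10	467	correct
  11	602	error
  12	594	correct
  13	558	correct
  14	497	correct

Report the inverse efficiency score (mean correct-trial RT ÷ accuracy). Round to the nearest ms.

573 ms

Correct trials (n=12): 481, 555, 412, 463, 519, 422, 458, 469, 467, 594, 558, 497
Mean correct RT = 5895/12 = 491.2500 ms
Proportion correct = 12/14
IES = 491.2500 / (12/14) = 573.125 ms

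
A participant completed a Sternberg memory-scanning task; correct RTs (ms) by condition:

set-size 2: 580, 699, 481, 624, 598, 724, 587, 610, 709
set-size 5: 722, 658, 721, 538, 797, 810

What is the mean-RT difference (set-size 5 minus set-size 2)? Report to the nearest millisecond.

M(set-size 2) = 5612/9 = 623.556
M(set-size 5) = 4246/6 = 707.667
Difference = 707.667 − 623.556 = 84.111 ms

84 ms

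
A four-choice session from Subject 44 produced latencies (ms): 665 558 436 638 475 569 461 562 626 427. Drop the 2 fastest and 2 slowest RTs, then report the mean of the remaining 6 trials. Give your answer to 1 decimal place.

541.8 ms

Sorted: 427, 436, 461, 475, 558, 562, 569, 626, 638, 665
Drop lowest 2 (427, 436) and highest 2 (638, 665)
Remaining (n=6): Σ = 3251, mean = 3251/6 = 541.833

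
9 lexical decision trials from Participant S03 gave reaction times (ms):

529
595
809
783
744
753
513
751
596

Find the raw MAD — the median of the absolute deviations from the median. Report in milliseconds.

65 ms

Sorted: 513, 529, 595, 596, 744, 751, 753, 783, 809 → median = 744
|x − 744|: 215, 149, 65, 39, 0, 9, 231, 7, 148
Sorted deviations: 0, 7, 9, 39, 65, 148, 149, 215, 231 → MAD = 65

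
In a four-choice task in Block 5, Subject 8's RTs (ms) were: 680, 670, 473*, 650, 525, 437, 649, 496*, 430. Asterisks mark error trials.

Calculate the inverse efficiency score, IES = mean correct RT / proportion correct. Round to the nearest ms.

742 ms

Correct trials (n=7): 680, 670, 650, 525, 437, 649, 430
Mean correct RT = 4041/7 = 577.2857 ms
Proportion correct = 7/9
IES = 577.2857 / (7/9) = 742.224 ms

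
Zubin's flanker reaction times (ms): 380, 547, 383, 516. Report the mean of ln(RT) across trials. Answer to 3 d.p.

ln(RT): 5.9402, 6.3044, 5.9480, 6.2461
Σ ln(RT) = 24.4388
Mean = 24.4388/4 = 6.10969

6.110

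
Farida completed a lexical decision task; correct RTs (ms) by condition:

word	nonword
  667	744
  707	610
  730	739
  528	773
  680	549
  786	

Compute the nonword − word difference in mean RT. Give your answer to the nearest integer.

0 ms

M(word) = 4098/6 = 683.000
M(nonword) = 3415/5 = 683.000
Difference = 683.000 − 683.000 = 0.000 ms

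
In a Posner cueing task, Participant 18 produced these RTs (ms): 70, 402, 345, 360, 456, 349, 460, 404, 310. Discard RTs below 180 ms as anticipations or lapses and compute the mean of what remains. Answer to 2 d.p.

385.75 ms

Excluded: 70
Retained (n=8): Σ = 3086
Mean = 3086/8 = 385.7500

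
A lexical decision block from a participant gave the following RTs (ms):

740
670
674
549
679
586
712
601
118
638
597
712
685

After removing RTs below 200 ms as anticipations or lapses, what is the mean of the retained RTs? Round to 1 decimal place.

653.6 ms

Excluded: 118
Retained (n=12): Σ = 7843
Mean = 7843/12 = 653.5833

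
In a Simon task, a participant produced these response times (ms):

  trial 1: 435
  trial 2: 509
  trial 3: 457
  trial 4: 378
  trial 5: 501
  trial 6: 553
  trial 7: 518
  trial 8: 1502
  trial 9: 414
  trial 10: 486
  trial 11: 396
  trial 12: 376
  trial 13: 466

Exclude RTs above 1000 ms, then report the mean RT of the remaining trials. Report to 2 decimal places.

457.42 ms

Excluded: 1502
Retained (n=12): Σ = 5489
Mean = 5489/12 = 457.4167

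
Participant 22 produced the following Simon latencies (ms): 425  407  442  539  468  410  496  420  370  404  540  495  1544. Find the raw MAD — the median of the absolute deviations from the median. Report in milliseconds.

38 ms

Sorted: 370, 404, 407, 410, 420, 425, 442, 468, 495, 496, 539, 540, 1544 → median = 442
|x − 442|: 17, 35, 0, 97, 26, 32, 54, 22, 72, 38, 98, 53, 1102
Sorted deviations: 0, 17, 22, 26, 32, 35, 38, 53, 54, 72, 97, 98, 1102 → MAD = 38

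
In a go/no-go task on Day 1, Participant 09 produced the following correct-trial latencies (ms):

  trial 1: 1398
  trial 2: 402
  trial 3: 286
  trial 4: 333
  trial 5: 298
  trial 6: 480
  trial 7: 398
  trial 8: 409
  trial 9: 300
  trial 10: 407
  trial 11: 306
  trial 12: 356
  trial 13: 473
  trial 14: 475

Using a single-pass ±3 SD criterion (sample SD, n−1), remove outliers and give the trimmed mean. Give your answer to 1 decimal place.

n = 14, ΣRT = 6321, M = 451.500
Σ(x−M)² = 1025025.50; s = √(1025025.50/13) = 280.799
Cutoffs: 451.500 ± 3·280.799 → [-390.9, 1293.9]
Outside: 1398 → excluded.
Retained (n=13): Σ = 4923, mean = 4923/13 = 378.692

378.7 ms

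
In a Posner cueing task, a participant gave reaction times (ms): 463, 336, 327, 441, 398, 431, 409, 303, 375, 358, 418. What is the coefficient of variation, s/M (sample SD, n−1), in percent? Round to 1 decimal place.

13.3%

n = 11, Σ = 4259, M = 387.1818
Σ(x−M)² = 26435.636; s = √(26435.636/10) = 51.4156
CV = 51.4156 / 387.1818 = 0.13279 = 13.279%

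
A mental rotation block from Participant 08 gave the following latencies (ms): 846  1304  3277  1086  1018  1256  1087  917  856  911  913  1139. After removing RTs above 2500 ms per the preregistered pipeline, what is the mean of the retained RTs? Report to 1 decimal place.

Excluded: 3277
Retained (n=11): Σ = 11333
Mean = 11333/11 = 1030.2727

1030.3 ms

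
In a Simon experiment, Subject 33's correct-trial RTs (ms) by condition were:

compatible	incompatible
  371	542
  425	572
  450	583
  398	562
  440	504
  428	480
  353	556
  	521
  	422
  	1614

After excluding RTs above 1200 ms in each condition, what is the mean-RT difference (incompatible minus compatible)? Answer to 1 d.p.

117.6 ms

incompatible: exclude 1614
M(compatible) = 2865/7 = 409.286
M(incompatible) = 4742/9 = 526.889
Difference = 526.889 − 409.286 = 117.603 ms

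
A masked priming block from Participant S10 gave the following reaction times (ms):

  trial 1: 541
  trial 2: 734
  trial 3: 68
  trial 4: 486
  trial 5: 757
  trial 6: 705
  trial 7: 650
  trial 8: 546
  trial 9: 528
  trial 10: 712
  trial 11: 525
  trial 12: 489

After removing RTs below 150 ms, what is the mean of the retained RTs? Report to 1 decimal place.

Excluded: 68
Retained (n=11): Σ = 6673
Mean = 6673/11 = 606.6364

606.6 ms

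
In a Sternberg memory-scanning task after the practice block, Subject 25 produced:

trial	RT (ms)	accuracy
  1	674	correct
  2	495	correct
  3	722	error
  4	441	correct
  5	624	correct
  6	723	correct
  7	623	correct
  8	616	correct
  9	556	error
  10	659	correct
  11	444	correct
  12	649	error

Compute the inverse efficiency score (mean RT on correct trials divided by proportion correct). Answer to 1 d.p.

Correct trials (n=9): 674, 495, 441, 624, 723, 623, 616, 659, 444
Mean correct RT = 5299/9 = 588.7778 ms
Proportion correct = 9/12
IES = 588.7778 / (9/12) = 785.037 ms

785.0 ms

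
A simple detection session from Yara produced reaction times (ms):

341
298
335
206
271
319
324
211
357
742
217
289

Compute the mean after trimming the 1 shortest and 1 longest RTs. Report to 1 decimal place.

296.2 ms

Sorted: 206, 211, 217, 271, 289, 298, 319, 324, 335, 341, 357, 742
Drop lowest 1 (206) and highest 1 (742)
Remaining (n=10): Σ = 2962, mean = 2962/10 = 296.200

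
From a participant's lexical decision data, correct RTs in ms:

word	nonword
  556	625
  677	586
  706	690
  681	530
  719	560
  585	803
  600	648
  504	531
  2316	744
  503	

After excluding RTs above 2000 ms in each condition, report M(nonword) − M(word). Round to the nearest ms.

21 ms

word: exclude 2316
M(word) = 5531/9 = 614.556
M(nonword) = 5717/9 = 635.222
Difference = 635.222 − 614.556 = 20.667 ms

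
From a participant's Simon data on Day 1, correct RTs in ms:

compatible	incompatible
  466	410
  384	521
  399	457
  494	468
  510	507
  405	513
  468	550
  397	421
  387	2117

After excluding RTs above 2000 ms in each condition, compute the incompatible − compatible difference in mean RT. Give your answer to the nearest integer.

incompatible: exclude 2117
M(compatible) = 3910/9 = 434.444
M(incompatible) = 3847/8 = 480.875
Difference = 480.875 − 434.444 = 46.431 ms

46 ms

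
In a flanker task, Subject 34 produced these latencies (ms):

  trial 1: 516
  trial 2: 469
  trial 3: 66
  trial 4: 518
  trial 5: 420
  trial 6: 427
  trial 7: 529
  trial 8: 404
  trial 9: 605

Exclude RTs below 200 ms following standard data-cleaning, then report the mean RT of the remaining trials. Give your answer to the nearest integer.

Excluded: 66
Retained (n=8): Σ = 3888
Mean = 3888/8 = 486.0000

486 ms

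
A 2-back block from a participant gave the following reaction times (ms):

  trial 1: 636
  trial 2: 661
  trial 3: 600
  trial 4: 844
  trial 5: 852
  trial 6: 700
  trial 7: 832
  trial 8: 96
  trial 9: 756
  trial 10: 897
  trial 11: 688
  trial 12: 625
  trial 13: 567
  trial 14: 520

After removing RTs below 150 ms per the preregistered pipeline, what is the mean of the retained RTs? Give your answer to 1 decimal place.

706.0 ms

Excluded: 96
Retained (n=13): Σ = 9178
Mean = 9178/13 = 706.0000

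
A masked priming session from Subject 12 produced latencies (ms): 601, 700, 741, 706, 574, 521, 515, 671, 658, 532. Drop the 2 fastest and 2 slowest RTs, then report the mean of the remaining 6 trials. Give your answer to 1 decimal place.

Sorted: 515, 521, 532, 574, 601, 658, 671, 700, 706, 741
Drop lowest 2 (515, 521) and highest 2 (706, 741)
Remaining (n=6): Σ = 3736, mean = 3736/6 = 622.667

622.7 ms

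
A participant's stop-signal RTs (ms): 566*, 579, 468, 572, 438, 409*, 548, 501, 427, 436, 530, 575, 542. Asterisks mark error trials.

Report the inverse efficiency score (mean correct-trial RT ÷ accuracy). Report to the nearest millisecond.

603 ms

Correct trials (n=11): 579, 468, 572, 438, 548, 501, 427, 436, 530, 575, 542
Mean correct RT = 5616/11 = 510.5455 ms
Proportion correct = 11/13
IES = 510.5455 / (11/13) = 603.372 ms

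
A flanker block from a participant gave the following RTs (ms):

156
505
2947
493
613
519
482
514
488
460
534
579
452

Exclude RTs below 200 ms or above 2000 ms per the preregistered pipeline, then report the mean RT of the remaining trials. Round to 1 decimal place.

Excluded: 156, 2947
Retained (n=11): Σ = 5639
Mean = 5639/11 = 512.6364

512.6 ms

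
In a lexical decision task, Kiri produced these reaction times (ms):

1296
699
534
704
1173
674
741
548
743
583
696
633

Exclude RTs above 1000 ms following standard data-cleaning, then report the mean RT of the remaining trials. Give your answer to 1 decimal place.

Excluded: 1173, 1296
Retained (n=10): Σ = 6555
Mean = 6555/10 = 655.5000

655.5 ms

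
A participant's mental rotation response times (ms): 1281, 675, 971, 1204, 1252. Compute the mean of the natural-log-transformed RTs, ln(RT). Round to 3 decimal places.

6.955

ln(RT): 7.1554, 6.5147, 6.8783, 7.0934, 7.1325
Σ ln(RT) = 34.7743
Mean = 34.7743/5 = 6.95487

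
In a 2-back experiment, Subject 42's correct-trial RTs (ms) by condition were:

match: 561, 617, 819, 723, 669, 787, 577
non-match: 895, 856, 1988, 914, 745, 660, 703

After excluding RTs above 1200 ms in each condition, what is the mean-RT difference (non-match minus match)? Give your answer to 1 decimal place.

116.5 ms

non-match: exclude 1988
M(match) = 4753/7 = 679.000
M(non-match) = 4773/6 = 795.500
Difference = 795.500 − 679.000 = 116.500 ms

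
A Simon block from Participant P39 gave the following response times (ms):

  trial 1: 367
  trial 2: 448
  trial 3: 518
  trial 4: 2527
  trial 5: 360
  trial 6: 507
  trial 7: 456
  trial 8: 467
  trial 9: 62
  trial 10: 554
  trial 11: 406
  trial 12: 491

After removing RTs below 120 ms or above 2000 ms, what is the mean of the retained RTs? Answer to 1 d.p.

457.4 ms

Excluded: 62, 2527
Retained (n=10): Σ = 4574
Mean = 4574/10 = 457.4000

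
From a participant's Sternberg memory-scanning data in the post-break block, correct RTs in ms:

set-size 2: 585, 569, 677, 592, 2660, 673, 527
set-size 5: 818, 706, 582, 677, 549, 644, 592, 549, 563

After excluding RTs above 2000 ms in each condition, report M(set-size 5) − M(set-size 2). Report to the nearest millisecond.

27 ms

set-size 2: exclude 2660
M(set-size 2) = 3623/6 = 603.833
M(set-size 5) = 5680/9 = 631.111
Difference = 631.111 − 603.833 = 27.278 ms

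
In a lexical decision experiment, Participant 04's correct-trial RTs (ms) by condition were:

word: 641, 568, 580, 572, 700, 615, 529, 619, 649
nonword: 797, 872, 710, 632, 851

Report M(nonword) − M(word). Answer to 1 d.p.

164.3 ms

M(word) = 5473/9 = 608.111
M(nonword) = 3862/5 = 772.400
Difference = 772.400 − 608.111 = 164.289 ms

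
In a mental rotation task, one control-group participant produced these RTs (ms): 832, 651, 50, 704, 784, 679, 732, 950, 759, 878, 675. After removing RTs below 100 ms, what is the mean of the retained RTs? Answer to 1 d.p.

764.4 ms

Excluded: 50
Retained (n=10): Σ = 7644
Mean = 7644/10 = 764.4000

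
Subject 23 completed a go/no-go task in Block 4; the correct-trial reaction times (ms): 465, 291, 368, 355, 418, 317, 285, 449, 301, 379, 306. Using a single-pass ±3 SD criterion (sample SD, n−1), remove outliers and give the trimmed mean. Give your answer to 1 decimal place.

357.6 ms

n = 11, ΣRT = 3934, M = 357.636
Σ(x−M)² = 41330.55; s = √(41330.55/10) = 64.289
Cutoffs: 357.636 ± 3·64.289 → [164.8, 550.5]
No RTs fall outside the cutoffs; all 11 retained. Mean = 3934/11 = 357.636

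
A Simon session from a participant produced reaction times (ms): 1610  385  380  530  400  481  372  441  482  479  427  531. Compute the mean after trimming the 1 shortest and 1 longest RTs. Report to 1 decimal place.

Sorted: 372, 380, 385, 400, 427, 441, 479, 481, 482, 530, 531, 1610
Drop lowest 1 (372) and highest 1 (1610)
Remaining (n=10): Σ = 4536, mean = 4536/10 = 453.600

453.6 ms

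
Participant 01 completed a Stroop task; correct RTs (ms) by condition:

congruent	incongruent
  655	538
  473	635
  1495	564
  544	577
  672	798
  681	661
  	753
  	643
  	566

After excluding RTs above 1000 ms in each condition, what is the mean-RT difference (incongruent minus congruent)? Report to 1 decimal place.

congruent: exclude 1495
M(congruent) = 3025/5 = 605.000
M(incongruent) = 5735/9 = 637.222
Difference = 637.222 − 605.000 = 32.222 ms

32.2 ms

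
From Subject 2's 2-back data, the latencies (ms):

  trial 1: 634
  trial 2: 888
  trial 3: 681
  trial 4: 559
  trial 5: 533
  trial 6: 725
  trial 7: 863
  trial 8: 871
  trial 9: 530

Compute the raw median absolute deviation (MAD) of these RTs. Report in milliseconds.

Sorted: 530, 533, 559, 634, 681, 725, 863, 871, 888 → median = 681
|x − 681|: 47, 207, 0, 122, 148, 44, 182, 190, 151
Sorted deviations: 0, 44, 47, 122, 148, 151, 182, 190, 207 → MAD = 148

148 ms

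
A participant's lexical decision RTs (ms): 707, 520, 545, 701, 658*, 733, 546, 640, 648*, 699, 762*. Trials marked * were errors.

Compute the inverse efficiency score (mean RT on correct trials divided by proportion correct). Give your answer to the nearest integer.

Correct trials (n=8): 707, 520, 545, 701, 733, 546, 640, 699
Mean correct RT = 5091/8 = 636.3750 ms
Proportion correct = 8/11
IES = 636.3750 / (8/11) = 875.016 ms

875 ms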